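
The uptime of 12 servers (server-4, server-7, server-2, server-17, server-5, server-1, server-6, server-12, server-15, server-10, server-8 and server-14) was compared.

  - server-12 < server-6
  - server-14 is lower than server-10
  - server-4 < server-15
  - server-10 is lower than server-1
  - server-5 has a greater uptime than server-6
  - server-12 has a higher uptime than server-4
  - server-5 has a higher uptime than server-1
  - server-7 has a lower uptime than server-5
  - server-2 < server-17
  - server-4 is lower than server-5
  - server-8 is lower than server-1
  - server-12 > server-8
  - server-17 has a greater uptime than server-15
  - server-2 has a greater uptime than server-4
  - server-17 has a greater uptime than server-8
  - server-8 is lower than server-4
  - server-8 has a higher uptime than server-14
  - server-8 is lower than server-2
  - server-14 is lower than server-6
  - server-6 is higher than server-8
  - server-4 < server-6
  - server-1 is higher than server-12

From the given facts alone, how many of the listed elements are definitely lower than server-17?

From server-17 the given relations immediately reach server-8, server-2, server-15.
From those, server-14, server-4 — 5 in total.
No other element is forced below server-17 by the given relations, so the count is 5.

5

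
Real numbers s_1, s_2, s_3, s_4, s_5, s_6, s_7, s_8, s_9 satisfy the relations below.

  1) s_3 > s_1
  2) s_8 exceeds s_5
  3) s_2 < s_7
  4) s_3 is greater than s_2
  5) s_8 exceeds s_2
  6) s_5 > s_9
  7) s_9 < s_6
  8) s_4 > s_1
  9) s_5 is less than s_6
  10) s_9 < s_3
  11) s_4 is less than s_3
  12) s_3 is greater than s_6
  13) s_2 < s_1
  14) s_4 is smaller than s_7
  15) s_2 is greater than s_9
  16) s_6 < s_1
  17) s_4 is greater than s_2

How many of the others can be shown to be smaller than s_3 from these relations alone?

6

Directly below s_3: s_9, s_2, s_6, s_1, s_4.
One step further: s_5 (6 so far).
No other element is forced below s_3 by the given relations, so the count is 6.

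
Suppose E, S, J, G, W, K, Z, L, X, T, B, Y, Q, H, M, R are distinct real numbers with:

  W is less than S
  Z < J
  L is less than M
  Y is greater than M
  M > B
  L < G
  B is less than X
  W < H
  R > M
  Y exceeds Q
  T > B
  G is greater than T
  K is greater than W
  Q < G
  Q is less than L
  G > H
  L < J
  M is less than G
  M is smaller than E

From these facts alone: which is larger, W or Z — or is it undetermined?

undetermined

Following every chain through W: above W we get H, G, K, S.
Z is not reached, and no chain runs the other way from Z to W.
So the given relations leave the order of W and Z undetermined.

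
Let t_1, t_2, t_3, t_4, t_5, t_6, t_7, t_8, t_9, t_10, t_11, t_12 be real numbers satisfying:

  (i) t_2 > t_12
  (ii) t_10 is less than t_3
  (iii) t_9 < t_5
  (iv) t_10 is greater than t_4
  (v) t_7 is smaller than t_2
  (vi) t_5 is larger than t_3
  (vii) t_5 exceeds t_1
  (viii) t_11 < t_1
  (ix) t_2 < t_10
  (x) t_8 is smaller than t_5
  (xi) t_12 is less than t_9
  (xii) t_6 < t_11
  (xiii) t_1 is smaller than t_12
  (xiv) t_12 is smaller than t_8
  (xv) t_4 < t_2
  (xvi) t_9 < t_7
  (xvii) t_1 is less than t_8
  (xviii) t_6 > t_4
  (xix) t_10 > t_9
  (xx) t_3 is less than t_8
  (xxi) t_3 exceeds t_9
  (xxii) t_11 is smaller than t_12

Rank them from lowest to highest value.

t_4 < t_6 < t_11 < t_1 < t_12 < t_9 < t_7 < t_2 < t_10 < t_3 < t_8 < t_5

Nothing is placed below t_4, so it is least; from there t_4 < t_6; t_6 < t_11; t_11 < t_1; t_1 < t_12; t_12 < t_9; t_9 < t_7; t_7 < t_2; t_2 < t_10; t_10 < t_3; t_3 < t_8; t_8 < t_5, each given directly.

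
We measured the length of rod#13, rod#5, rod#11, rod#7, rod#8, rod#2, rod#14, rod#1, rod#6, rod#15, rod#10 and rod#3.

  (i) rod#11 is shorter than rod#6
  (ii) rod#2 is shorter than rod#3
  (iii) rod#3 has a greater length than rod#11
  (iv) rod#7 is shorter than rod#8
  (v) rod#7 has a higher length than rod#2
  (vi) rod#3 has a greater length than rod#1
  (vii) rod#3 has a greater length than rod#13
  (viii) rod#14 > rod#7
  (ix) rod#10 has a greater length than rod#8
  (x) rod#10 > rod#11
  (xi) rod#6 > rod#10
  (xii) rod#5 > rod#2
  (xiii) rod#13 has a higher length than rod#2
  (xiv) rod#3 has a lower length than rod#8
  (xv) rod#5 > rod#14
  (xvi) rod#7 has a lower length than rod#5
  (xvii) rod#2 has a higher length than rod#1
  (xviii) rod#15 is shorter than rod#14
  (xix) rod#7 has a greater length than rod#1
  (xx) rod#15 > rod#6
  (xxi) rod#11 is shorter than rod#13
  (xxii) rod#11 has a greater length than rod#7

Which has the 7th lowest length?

Piecing the relations together gives one ordering: rod#1 < rod#2 < rod#7 < rod#11 < rod#13 < rod#3 < rod#8 < rod#10 < rod#6 < rod#15 < rod#14 < rod#5.
The 7th smallest is rod#8.

rod#8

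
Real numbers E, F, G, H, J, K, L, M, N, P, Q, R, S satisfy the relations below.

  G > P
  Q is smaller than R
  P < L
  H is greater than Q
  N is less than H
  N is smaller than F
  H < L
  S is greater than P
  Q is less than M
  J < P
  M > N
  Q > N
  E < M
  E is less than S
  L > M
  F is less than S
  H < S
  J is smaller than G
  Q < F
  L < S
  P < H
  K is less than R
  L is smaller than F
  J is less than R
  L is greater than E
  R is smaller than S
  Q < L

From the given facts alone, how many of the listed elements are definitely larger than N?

7

Directly above N: Q, M, H, F.
One step further: L, R, S (7 so far).
Nothing else is reachable above N; 7 in all.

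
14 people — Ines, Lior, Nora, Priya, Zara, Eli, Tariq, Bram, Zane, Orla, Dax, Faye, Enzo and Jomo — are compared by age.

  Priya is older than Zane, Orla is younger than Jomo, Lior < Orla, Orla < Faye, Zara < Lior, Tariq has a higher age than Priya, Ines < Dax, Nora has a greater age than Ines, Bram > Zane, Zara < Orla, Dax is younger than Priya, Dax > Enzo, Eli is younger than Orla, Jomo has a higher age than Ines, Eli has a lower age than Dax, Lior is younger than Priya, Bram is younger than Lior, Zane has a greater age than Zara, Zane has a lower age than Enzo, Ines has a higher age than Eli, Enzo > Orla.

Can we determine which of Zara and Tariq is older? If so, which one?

Zara < Zane and Zane < Bram give Zara < Bram.
Then Bram < Lior extends the chain to Lior.
With Lior < Orla: Zara < Zane < Bram < Lior < Orla.
With Orla < Enzo: Zara < Zane < Bram < Lior < Orla < Enzo.
With Enzo < Dax: Zara < Zane < Bram < Lior < Orla < Enzo < Dax.
Then Dax < Priya extends the chain to Priya.
With Priya < Tariq: Zara < Zane < Bram < Lior < Orla < Enzo < Dax < Priya < Tariq.
So Tariq is older.

Tariq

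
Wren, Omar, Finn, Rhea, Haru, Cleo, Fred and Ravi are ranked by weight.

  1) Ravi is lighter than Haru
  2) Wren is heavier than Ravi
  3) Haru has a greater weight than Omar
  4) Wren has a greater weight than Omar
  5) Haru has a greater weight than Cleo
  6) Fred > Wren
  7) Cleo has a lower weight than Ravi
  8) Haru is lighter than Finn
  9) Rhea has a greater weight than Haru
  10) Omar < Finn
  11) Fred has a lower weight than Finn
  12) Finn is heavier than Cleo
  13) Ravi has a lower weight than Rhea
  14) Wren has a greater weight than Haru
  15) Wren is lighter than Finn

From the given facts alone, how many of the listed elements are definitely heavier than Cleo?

From Cleo the given relations immediately reach Ravi, Haru, Finn.
From those, Wren, Rhea — 5 in total.
From those, Fred — 6 in total.
Nothing else is reachable above Cleo; 6 in all.

6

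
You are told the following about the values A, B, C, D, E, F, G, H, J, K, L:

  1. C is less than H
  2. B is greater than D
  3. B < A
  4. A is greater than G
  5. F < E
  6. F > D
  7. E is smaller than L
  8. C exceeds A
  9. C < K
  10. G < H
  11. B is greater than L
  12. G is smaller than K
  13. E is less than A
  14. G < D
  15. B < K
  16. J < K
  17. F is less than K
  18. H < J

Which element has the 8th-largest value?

E

The consecutive relations fix a unique order: G < D < F < E < L < B < A < C < H < J < K.
Counting 8 from the largest end gives E.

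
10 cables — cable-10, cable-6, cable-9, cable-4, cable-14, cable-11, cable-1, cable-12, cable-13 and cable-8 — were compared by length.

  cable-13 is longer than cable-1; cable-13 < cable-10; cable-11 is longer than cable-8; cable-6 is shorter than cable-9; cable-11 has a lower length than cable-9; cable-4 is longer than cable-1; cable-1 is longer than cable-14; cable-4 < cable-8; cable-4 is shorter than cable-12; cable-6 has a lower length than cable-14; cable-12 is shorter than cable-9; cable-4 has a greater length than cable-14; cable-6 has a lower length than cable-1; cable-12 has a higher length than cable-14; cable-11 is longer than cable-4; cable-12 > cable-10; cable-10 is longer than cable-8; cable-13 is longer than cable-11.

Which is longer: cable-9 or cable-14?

cable-9

Following the relations from cable-14: cable-14 < cable-1 < cable-4 < cable-8 < cable-11 < cable-13 < cable-10 < cable-12 < cable-9.
So cable-14 < cable-9; cable-9 is the longer of the two.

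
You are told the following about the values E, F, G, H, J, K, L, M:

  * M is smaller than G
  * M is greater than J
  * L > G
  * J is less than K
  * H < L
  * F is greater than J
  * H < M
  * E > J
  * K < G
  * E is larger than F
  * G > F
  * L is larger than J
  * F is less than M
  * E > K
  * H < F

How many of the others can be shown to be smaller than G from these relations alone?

From G the given relations immediately reach K, F, M.
From those, J, H — 5 in total.
Nothing else is reachable below G; 5 in all.

5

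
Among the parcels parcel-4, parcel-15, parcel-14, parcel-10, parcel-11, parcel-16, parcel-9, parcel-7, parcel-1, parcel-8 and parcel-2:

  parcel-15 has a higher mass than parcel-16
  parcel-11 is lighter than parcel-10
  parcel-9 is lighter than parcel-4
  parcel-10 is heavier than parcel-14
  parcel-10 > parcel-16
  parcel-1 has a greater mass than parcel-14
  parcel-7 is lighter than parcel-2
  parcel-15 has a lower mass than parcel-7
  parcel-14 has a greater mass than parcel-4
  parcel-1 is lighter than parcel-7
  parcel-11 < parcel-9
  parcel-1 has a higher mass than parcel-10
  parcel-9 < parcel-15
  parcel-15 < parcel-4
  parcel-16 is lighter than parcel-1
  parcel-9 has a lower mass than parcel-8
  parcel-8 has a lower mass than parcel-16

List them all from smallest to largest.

parcel-11 < parcel-9 < parcel-8 < parcel-16 < parcel-15 < parcel-4 < parcel-14 < parcel-10 < parcel-1 < parcel-7 < parcel-2

Nothing is placed below parcel-11, so it is least; from there parcel-11 < parcel-9; parcel-9 < parcel-8; parcel-8 < parcel-16; parcel-16 < parcel-15; parcel-15 < parcel-4; parcel-4 < parcel-14; parcel-14 < parcel-10; parcel-10 < parcel-1; parcel-1 < parcel-7; parcel-7 < parcel-2, each given directly.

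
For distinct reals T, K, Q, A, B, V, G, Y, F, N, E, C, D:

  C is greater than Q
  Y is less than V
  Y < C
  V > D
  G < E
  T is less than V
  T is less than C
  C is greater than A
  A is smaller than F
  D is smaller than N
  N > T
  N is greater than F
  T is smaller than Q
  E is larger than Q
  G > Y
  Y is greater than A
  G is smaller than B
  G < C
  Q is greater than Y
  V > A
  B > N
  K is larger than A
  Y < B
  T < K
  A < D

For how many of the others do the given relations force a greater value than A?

From A the given relations immediately reach Y, F, D, V, C, K.
From those, G, Q, N, B — 10 in total.
From those, E — 11 in total.
No other element is forced above A by the given relations, so the count is 11.

11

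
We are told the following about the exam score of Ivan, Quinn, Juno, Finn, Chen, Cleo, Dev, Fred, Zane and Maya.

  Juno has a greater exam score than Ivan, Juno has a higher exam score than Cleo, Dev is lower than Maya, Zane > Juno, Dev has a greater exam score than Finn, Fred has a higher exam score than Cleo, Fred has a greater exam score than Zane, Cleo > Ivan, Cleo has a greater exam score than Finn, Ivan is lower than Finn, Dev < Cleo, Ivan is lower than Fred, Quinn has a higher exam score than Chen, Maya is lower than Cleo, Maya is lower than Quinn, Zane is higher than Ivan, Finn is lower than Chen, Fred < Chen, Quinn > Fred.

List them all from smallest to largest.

Ivan < Finn < Dev < Maya < Cleo < Juno < Zane < Fred < Chen < Quinn

The consecutive links are each given: Ivan < Finn; Finn < Dev; Dev < Maya; Maya < Cleo; Cleo < Juno; Juno < Zane; Zane < Fred; Fred < Chen; Chen < Quinn.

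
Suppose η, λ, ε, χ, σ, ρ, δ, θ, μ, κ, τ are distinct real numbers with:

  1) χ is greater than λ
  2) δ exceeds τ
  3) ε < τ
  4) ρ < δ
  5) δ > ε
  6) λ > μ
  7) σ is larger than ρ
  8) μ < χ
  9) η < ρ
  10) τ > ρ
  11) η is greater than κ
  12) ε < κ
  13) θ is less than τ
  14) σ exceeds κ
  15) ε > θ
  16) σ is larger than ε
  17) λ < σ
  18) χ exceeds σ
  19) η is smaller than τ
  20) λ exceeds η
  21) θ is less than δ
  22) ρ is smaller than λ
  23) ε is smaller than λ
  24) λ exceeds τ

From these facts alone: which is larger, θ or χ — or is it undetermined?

χ

Link the given pairs in sequence: θ < ε; ε < κ; κ < η; η < ρ; ρ < τ; τ < λ; λ < σ; σ < χ.
Together: θ < ε < κ < η < ρ < τ < λ < σ < χ.
So χ is larger.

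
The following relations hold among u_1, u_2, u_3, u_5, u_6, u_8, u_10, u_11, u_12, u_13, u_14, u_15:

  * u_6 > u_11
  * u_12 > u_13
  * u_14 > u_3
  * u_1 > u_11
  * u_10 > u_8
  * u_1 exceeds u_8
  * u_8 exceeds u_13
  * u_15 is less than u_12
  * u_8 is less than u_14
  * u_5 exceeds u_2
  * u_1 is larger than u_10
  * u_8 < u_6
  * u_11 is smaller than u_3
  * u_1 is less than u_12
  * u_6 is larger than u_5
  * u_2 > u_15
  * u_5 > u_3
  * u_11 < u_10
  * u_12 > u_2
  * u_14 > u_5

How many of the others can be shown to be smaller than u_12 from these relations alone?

Directly below u_12: u_15, u_13, u_2, u_1.
One step further: u_11, u_8, u_10 (7 so far).
Nothing else is reachable below u_12; 7 in all.

7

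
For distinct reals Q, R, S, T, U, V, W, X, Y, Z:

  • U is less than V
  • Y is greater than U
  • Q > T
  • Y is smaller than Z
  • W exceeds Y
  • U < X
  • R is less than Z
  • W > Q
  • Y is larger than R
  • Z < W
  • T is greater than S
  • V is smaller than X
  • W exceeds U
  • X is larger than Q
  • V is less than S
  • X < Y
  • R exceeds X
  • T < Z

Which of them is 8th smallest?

Piecing the relations together gives one ordering: U < V < S < T < Q < X < R < Y < Z < W.
The 8th smallest is Y.

Y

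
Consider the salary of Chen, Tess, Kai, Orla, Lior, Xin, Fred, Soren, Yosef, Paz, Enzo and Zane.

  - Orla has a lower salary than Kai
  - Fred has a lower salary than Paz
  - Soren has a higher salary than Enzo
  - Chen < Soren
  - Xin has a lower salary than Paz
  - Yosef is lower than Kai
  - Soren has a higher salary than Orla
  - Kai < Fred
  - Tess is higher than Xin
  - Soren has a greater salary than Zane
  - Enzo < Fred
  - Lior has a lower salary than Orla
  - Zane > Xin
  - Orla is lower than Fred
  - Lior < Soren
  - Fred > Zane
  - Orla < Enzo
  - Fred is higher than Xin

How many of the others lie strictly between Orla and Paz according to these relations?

The relations place Orla below Paz. An element lies strictly between them when it is forced above Orla and also forced below Paz.
Above Orla: {Enzo, Kai, Fred, Soren}. Below Paz: {Yosef, Lior, Enzo, Xin, Kai, Zane, Fred}.
Intersection: {Enzo, Kai, Fred} — 3.

3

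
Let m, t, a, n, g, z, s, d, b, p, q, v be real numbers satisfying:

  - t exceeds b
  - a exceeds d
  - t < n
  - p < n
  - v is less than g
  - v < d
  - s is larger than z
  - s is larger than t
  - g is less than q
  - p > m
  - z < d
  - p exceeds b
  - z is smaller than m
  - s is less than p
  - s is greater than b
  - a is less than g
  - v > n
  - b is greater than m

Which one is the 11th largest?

m

Piecing the relations together gives one ordering: z < m < b < t < s < p < n < v < d < a < g < q.
The 11th largest is m.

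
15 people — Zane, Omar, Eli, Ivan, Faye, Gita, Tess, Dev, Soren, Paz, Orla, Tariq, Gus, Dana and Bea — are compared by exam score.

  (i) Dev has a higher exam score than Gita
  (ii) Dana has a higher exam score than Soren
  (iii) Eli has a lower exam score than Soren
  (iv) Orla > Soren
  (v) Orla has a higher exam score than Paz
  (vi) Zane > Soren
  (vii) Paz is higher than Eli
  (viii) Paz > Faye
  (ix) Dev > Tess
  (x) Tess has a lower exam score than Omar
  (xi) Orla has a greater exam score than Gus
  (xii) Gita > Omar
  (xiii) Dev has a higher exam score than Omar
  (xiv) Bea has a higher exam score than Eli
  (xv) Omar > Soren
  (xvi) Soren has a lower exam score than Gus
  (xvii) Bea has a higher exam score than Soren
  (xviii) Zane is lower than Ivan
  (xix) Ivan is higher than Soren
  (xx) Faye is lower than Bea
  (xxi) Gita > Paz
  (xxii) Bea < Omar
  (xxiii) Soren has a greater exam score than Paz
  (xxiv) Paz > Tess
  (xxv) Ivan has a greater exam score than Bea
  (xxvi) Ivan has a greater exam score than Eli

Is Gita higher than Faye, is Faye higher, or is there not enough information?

The relevant relations are Faye < Paz; Paz < Soren; Soren < Bea; Bea < Omar; Omar < Gita.
Together: Faye < Paz < Soren < Bea < Omar < Gita.
So Gita is higher.

Gita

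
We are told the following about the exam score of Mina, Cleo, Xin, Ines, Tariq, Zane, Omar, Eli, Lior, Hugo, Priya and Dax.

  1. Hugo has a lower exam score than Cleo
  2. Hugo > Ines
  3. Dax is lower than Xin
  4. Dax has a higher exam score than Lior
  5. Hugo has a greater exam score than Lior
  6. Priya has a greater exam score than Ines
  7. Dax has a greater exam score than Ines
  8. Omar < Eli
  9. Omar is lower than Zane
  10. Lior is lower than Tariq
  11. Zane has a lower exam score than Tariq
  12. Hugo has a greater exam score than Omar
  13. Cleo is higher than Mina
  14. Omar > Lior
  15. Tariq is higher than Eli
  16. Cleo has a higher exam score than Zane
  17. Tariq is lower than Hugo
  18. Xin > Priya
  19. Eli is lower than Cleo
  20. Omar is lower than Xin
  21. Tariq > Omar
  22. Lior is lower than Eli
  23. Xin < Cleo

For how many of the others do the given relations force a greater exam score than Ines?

From Ines the given relations immediately reach Priya, Dax, Hugo.
From those, Xin, Cleo — 5 in total.
No other element is forced above Ines by the given relations, so the count is 5.

5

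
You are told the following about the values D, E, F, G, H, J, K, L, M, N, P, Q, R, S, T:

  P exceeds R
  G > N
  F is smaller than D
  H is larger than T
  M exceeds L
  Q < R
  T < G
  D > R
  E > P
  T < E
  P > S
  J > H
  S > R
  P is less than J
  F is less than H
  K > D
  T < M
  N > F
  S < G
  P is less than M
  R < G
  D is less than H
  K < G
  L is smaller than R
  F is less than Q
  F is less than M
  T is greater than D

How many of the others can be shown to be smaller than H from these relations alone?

6

Directly below H: F, D, T.
One step further: R (4 so far).
One step further: Q, L (6 so far).
Nothing else is reachable below H; 6 in all.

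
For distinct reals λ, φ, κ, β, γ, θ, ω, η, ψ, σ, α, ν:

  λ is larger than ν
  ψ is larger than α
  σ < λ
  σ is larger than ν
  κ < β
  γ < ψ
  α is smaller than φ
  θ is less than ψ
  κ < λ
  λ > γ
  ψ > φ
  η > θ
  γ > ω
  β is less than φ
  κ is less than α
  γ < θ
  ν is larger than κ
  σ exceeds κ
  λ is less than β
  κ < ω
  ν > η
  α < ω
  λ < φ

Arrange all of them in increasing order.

Nothing is placed below κ, so it is least; from there κ < α; α < ω; ω < γ; γ < θ; θ < η; η < ν; ν < σ; σ < λ; λ < β; β < φ; φ < ψ, each given directly.

κ < α < ω < γ < θ < η < ν < σ < λ < β < φ < ψ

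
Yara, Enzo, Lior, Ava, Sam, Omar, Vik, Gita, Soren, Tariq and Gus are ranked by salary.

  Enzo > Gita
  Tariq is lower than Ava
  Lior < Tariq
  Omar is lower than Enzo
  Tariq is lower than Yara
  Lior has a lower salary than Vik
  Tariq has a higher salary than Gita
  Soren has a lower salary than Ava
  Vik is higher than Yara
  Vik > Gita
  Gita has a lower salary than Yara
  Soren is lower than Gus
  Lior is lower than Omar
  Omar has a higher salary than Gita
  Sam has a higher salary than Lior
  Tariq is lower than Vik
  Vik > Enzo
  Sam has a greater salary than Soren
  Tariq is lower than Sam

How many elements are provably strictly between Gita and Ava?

The relations place Gita below Ava. An element lies strictly between them when it is forced above Gita and also forced below Ava.
Above Gita: {Tariq, Omar, Sam, Enzo, Yara, Vik}. Below Ava: {Soren, Lior, Tariq}.
Intersection: {Tariq} — 1.

1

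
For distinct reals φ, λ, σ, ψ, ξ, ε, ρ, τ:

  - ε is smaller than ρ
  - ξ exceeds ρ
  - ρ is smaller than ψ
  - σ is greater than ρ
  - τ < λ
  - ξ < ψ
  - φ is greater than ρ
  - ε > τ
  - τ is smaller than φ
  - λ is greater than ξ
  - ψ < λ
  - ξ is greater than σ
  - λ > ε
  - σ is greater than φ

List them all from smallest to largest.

τ < ε < ρ < φ < σ < ξ < ψ < λ

The consecutive links are each given: τ < ε; ε < ρ; ρ < φ; φ < σ; σ < ξ; ξ < ψ; ψ < λ.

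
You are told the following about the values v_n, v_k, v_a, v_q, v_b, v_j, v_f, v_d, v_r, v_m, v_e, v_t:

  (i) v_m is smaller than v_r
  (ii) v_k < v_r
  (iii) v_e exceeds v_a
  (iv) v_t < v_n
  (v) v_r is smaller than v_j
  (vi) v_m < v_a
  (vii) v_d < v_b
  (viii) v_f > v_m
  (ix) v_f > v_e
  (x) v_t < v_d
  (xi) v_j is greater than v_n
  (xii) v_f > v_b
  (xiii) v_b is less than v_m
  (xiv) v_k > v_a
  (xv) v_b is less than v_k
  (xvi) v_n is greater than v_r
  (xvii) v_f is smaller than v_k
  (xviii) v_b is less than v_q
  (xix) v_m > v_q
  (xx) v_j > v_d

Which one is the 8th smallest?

Chaining the given pairs: v_t < v_d < v_b < v_q < v_m < v_a < v_e < v_f < v_k < v_r < v_n < v_j.
The 8th smallest is v_f.

v_f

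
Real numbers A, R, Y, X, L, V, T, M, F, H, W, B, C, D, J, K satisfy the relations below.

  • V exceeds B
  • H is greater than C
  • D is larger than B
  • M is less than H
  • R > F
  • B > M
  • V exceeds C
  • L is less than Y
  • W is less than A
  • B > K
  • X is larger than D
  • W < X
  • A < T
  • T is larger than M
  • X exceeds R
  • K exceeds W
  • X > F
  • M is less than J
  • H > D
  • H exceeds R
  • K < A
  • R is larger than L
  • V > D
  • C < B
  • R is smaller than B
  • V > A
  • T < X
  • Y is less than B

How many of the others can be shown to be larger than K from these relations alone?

7

Directly above K: A, B.
One step further: T, D, V (5 so far).
One step further: H, X (7 so far).
No other element is forced above K by the given relations, so the count is 7.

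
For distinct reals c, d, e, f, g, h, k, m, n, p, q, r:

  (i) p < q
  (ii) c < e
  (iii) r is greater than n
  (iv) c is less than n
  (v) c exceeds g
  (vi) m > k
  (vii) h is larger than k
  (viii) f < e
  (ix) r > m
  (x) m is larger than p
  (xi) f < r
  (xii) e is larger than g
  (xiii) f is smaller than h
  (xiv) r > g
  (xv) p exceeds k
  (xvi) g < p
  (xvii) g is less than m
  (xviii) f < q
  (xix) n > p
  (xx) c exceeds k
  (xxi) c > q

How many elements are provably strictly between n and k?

Chaining upward from k reaches: h, p, q, c, e, m, r.
Chaining downward from n reaches: g, f, p, q, c.
Strictly between k and n are those in both lists: p, q, c — 3 elements.

3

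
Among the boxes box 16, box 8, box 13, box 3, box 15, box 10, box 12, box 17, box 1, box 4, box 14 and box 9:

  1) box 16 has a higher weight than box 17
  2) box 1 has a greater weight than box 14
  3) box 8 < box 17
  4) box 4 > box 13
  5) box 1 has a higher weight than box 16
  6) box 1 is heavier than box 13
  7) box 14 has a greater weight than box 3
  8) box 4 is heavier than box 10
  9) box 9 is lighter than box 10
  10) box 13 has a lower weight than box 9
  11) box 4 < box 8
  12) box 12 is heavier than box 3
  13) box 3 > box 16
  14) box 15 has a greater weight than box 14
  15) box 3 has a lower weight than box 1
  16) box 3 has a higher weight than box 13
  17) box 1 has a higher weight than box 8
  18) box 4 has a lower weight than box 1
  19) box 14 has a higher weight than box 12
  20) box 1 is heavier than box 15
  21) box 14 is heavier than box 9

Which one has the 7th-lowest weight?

Chaining the given pairs: box 13 < box 9 < box 10 < box 4 < box 8 < box 17 < box 16 < box 3 < box 12 < box 14 < box 15 < box 1.
Counting 7 from the smallest end gives box 16.

box 16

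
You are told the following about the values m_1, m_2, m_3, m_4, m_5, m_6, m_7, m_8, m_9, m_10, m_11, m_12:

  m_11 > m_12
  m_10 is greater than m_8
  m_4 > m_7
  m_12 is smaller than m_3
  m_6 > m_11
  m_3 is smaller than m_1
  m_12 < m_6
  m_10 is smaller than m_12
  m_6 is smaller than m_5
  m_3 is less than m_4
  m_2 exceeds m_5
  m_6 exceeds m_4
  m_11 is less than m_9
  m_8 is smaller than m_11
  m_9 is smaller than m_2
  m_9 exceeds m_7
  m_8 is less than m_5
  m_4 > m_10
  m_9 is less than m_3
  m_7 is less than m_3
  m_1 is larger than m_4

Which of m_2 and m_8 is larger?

Following the relations from m_8: m_8 < m_10 < m_12 < m_11 < m_9 < m_3 < m_4 < m_6 < m_5 < m_2.
So m_8 < m_2; m_2 is the larger of the two.

m_2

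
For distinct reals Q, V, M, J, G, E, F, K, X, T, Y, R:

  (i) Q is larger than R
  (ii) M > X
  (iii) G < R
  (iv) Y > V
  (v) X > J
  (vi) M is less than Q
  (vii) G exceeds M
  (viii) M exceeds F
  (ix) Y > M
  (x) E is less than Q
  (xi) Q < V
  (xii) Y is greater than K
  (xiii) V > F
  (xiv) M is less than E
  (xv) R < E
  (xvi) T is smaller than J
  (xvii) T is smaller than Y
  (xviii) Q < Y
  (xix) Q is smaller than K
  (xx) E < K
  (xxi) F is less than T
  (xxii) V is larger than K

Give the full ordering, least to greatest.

The consecutive links are each given: F < T; T < J; J < X; X < M; M < G; G < R; R < E; E < Q; Q < K; K < V; V < Y.

F < T < J < X < M < G < R < E < Q < K < V < Y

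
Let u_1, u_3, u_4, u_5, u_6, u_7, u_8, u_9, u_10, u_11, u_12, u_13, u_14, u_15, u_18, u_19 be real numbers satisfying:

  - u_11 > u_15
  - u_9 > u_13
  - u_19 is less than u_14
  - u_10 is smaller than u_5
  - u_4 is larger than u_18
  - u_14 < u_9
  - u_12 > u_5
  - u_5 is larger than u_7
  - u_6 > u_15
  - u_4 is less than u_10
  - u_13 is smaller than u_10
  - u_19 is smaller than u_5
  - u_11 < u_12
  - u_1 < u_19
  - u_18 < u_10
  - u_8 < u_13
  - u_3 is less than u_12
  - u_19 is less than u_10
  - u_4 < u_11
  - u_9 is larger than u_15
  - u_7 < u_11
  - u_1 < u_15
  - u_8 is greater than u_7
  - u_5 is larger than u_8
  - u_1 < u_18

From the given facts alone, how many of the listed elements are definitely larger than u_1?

11

Directly above u_1: u_19, u_15, u_18.
One step further: u_14, u_4, u_11, u_10, u_6, u_9, u_5 (10 so far).
One step further: u_12 (11 so far).
Nothing else is reachable above u_1; 11 in all.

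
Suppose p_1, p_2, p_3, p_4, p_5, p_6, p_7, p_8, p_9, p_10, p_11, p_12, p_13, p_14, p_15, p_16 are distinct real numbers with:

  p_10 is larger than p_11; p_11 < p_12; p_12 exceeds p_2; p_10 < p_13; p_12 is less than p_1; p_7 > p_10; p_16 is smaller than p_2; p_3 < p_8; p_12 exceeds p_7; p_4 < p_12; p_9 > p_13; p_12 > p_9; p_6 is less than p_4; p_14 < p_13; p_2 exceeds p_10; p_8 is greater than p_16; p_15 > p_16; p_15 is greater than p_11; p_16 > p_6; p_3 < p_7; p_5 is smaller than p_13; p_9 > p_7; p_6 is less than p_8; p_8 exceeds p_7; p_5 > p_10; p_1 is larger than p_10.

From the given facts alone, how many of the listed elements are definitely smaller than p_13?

The elements the relations force below p_13 are p_11, p_10, p_14, p_5 — no chain reaches any other.
That is 4.

4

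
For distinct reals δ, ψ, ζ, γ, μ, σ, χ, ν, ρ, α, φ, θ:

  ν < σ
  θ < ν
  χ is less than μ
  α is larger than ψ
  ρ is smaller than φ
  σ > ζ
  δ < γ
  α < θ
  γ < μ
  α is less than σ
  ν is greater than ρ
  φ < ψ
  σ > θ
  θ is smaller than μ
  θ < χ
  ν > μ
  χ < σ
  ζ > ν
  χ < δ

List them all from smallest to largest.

ρ < φ < ψ < α < θ < χ < δ < γ < μ < ν < ζ < σ

Nothing is placed below ρ, so it is least; from there ρ < φ; φ < ψ; ψ < α; α < θ; θ < χ; χ < δ; δ < γ; γ < μ; μ < ν; ν < ζ; ζ < σ, each given directly.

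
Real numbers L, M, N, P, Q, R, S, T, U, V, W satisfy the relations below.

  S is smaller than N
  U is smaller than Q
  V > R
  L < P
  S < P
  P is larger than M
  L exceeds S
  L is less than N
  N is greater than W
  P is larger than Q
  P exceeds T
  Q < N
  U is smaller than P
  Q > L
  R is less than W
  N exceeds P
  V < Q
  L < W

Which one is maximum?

N

Chaining downward from N: directly below it, S, L, W, Q, P; then R, V, U, M, T.
That covers every other element, and nothing is given above N, so N is the maximum.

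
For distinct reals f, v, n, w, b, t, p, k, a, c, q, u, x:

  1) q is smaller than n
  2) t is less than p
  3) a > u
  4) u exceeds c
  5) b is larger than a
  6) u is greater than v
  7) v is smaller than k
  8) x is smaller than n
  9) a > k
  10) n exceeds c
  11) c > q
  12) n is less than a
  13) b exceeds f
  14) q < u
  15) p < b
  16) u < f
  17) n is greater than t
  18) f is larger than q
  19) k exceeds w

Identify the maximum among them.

b

x is not greatest since x < n; v is not greatest since v < k; q is not greatest since q < u; c is not greatest since c < u; t is not greatest since t < n; w is not greatest since w < k; k is not greatest since k < a; u is not greatest since u < f; p is not greatest since p < b; n is not greatest since n < a; f is not greatest since f < b; a is not greatest since a < b.
Only b has nothing above it, so b is the maximum.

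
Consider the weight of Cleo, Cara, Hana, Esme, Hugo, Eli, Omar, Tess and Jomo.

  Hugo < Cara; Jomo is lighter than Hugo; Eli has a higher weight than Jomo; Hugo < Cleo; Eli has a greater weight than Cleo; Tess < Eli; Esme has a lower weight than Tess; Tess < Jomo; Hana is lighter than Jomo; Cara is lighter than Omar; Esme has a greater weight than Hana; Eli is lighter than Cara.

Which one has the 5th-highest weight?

Hugo

Chaining the given pairs: Hana < Esme < Tess < Jomo < Hugo < Cleo < Eli < Cara < Omar.
The 5th largest is Hugo.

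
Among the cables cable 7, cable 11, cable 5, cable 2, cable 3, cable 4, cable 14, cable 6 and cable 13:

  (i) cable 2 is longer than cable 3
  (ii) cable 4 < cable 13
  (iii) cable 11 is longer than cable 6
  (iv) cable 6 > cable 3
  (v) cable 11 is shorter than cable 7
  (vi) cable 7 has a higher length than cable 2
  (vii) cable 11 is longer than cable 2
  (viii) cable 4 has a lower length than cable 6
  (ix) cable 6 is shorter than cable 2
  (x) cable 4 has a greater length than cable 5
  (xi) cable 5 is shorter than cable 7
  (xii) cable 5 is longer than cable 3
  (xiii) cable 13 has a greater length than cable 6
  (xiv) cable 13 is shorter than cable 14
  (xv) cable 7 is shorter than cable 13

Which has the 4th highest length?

cable 11

Chaining the given pairs: cable 3 < cable 5 < cable 4 < cable 6 < cable 2 < cable 11 < cable 7 < cable 13 < cable 14.
Counting 4 from the largest end gives cable 11.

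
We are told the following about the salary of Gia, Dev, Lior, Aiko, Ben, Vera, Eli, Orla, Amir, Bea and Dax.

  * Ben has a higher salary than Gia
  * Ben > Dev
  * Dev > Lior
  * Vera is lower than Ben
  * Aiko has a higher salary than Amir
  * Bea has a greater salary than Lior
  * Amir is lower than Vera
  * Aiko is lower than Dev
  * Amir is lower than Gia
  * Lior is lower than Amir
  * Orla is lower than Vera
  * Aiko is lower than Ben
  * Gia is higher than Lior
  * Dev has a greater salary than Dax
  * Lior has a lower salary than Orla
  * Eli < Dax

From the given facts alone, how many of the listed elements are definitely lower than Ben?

Directly below Ben: Gia, Aiko, Vera, Dev.
One step further: Lior, Orla, Amir, Dax (8 so far).
One step further: Eli (9 so far).
Nothing else is reachable below Ben; 9 in all.

9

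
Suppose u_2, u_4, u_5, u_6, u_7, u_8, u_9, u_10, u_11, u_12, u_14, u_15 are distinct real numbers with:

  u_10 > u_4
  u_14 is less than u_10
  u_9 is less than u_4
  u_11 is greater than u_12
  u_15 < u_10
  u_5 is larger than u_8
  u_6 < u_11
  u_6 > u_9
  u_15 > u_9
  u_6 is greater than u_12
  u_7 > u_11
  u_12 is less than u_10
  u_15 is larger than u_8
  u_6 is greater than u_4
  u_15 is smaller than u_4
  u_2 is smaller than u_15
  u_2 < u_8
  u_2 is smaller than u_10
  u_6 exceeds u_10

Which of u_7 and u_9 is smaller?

Following the relations from u_9: u_9 < u_15 < u_4 < u_10 < u_6 < u_11 < u_7.
So u_9 < u_7; u_9 is the smaller of the two.

u_9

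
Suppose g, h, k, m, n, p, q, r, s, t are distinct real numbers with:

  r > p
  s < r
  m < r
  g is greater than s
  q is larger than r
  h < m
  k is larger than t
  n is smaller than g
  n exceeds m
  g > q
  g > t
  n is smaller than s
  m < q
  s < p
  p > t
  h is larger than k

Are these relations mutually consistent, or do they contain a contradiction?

The single ordering t < k < h < m < n < s < p < r < q < g satisfies every listed relation, so no contradiction arises.

consistent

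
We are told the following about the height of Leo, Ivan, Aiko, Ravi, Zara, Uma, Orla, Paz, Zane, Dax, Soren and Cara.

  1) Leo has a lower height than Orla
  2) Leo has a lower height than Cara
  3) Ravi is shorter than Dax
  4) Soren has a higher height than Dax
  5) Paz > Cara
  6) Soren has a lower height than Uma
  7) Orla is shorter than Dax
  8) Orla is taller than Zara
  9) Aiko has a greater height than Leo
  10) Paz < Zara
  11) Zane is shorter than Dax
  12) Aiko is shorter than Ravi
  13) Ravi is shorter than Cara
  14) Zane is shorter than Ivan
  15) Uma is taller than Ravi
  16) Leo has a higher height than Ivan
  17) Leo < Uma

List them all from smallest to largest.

Each adjacent pair is fixed by a given relation: Zane < Ivan; Ivan < Leo; Leo < Aiko; Aiko < Ravi; Ravi < Cara; Cara < Paz; Paz < Zara; Zara < Orla; Orla < Dax; Dax < Soren; Soren < Uma. Chaining them end to end gives the full order.

Zane < Ivan < Leo < Aiko < Ravi < Cara < Paz < Zara < Orla < Dax < Soren < Uma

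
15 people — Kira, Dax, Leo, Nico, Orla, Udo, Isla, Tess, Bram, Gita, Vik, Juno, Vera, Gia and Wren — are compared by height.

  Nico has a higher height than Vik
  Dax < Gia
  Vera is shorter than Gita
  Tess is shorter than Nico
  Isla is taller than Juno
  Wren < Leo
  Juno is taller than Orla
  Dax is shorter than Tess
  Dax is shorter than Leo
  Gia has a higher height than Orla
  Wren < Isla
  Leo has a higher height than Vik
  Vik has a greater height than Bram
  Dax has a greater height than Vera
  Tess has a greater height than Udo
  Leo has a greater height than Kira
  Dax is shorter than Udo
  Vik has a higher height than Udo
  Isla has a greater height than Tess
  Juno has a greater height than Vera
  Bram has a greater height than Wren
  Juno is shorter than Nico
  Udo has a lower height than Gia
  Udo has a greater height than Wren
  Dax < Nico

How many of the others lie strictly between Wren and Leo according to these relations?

Chaining upward from Wren reaches: Bram, Udo, Gia, Vik, Tess, Nico, Isla.
Chaining downward from Leo reaches: Kira, Vera, Bram, Dax, Udo, Vik.
Strictly between Wren and Leo are those in both lists: Bram, Udo, Vik — 3 elements.

3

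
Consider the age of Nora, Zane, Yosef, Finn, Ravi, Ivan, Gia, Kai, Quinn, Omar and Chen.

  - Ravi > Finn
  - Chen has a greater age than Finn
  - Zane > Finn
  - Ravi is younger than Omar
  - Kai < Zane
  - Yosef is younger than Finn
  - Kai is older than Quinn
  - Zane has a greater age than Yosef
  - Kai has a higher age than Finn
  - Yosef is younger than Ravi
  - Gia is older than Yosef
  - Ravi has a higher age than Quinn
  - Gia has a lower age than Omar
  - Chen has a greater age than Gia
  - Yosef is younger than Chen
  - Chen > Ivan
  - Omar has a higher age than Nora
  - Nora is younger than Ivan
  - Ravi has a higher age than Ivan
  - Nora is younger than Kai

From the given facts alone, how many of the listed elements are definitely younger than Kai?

4

Directly below Kai: Quinn, Nora, Finn.
One step further: Yosef (4 so far).
Nothing else is reachable below Kai; 4 in all.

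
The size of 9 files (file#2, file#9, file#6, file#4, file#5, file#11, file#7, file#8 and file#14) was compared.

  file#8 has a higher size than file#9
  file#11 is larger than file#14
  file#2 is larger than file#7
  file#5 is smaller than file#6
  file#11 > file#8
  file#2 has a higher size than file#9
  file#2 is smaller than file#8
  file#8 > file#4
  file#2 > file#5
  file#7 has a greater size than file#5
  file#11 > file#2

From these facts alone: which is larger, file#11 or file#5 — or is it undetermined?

file#11

Link the given pairs in sequence: file#5 < file#7; file#7 < file#2; file#2 < file#8; file#8 < file#11.
Chaining these gives file#5 < file#7 < file#2 < file#8 < file#11.
So file#11 is larger.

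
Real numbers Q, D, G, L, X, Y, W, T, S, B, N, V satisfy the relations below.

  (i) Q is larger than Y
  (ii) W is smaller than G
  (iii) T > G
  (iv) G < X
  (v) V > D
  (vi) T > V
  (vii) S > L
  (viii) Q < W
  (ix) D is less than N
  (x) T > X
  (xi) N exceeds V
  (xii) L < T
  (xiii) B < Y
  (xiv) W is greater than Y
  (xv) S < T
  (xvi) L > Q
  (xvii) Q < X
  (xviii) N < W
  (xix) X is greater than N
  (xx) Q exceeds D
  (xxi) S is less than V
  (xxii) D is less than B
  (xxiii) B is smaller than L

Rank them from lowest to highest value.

Nothing is placed below D, so it is least; from there D < B; B < Y; Y < Q; Q < L; L < S; S < V; V < N; N < W; W < G; G < X; X < T, each given directly.

D < B < Y < Q < L < S < V < N < W < G < X < T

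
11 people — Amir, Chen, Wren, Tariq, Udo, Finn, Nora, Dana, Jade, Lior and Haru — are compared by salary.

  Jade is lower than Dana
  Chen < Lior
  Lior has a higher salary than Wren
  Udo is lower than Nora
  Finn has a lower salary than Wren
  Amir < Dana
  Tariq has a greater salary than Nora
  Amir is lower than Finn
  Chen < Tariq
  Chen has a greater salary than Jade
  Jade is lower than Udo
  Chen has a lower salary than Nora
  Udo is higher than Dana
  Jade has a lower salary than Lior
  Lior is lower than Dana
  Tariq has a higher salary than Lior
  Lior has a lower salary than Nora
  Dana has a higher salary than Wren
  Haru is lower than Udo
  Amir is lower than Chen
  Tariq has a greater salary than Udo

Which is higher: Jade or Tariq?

Tariq

Jade < Chen and Chen < Lior give Jade < Lior.
Then Lior < Dana extends the chain to Dana.
Then Dana < Udo extends the chain to Udo.
Then Udo < Nora extends the chain to Nora.
With Nora < Tariq: Jade < Chen < Lior < Dana < Udo < Nora < Tariq.
So Jade < Tariq; Tariq is the higher of the two.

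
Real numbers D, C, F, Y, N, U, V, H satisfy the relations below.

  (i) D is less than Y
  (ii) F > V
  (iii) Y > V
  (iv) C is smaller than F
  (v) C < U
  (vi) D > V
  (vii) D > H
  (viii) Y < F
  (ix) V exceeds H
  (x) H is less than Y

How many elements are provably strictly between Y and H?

The relations place H below Y. An element lies strictly between them when it is forced above H and also forced below Y.
Above H: {V, D, F}. Below Y: {V, D}.
Intersection: {V, D} — 2.

2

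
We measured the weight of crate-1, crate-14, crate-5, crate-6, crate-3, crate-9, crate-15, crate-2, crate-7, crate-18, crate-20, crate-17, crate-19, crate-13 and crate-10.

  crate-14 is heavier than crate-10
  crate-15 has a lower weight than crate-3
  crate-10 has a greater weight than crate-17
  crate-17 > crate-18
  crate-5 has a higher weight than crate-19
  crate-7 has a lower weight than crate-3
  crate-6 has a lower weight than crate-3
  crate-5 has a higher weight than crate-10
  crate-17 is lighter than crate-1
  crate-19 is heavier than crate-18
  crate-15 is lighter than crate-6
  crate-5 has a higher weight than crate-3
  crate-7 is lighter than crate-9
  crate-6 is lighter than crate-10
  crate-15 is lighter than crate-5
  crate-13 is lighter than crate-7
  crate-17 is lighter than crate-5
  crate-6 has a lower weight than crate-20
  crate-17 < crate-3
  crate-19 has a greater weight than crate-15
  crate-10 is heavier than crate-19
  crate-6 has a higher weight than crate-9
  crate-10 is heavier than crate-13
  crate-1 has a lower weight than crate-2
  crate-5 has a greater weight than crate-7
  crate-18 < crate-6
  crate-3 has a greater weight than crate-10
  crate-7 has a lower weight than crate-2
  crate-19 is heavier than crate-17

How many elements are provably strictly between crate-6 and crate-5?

Chaining upward from crate-6 reaches: crate-20, crate-10, crate-3, crate-14.
Chaining downward from crate-5 reaches: crate-18, crate-13, crate-17, crate-15, crate-7, crate-9, crate-19, crate-10, crate-3.
Strictly between crate-6 and crate-5 are those in both lists: crate-10, crate-3 — 2 elements.

2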